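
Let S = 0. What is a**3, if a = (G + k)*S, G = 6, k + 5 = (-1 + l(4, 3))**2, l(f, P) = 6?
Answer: 0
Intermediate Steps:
k = 20 (k = -5 + (-1 + 6)**2 = -5 + 5**2 = -5 + 25 = 20)
a = 0 (a = (6 + 20)*0 = 26*0 = 0)
a**3 = 0**3 = 0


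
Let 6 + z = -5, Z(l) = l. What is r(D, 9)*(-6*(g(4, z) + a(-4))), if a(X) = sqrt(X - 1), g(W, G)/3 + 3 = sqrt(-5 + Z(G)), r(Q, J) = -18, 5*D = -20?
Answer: -972 + 1296*I + 108*I*sqrt(5) ≈ -972.0 + 1537.5*I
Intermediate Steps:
D = -4 (D = (1/5)*(-20) = -4)
z = -11 (z = -6 - 5 = -11)
g(W, G) = -9 + 3*sqrt(-5 + G)
a(X) = sqrt(-1 + X)
r(D, 9)*(-6*(g(4, z) + a(-4))) = -(-108)*((-9 + 3*sqrt(-5 - 11)) + sqrt(-1 - 4)) = -(-108)*((-9 + 3*sqrt(-16)) + sqrt(-5)) = -(-108)*((-9 + 3*(4*I)) + I*sqrt(5)) = -(-108)*((-9 + 12*I) + I*sqrt(5)) = -(-108)*(-9 + 12*I + I*sqrt(5)) = -18*(54 - 72*I - 6*I*sqrt(5)) = -972 + 1296*I + 108*I*sqrt(5)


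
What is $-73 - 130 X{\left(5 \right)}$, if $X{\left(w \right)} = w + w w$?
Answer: $-3973$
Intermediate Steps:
$X{\left(w \right)} = w + w^{2}$
$-73 - 130 X{\left(5 \right)} = -73 - 130 \cdot 5 \left(1 + 5\right) = -73 - 130 \cdot 5 \cdot 6 = -73 - 3900 = -3973$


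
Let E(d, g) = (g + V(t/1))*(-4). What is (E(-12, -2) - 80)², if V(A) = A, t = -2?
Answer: 4096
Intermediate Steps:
E(d, g) = 8 - 4*g (E(d, g) = (g - 2/1)*(-4) = (g - 2*1)*(-4) = (g - 2)*(-4) = (-2 + g)*(-4) = 8 - 4*g)
(E(-12, -2) - 80)² = ((8 - 4*(-2)) - 80)² = ((8 + 8) - 80)² = (16 - 80)² = (-64)² = 4096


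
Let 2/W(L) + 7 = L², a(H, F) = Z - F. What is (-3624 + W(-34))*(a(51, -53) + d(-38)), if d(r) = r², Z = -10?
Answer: -6191829338/1149 ≈ -5.3889e+6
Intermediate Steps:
a(H, F) = -10 - F
W(L) = 2/(-7 + L²)
(-3624 + W(-34))*(a(51, -53) + d(-38)) = (-3624 + 2/(-7 + (-34)²))*((-10 - 1*(-53)) + (-38)²) = (-3624 + 2/(-7 + 1156))*((-10 + 53) + 1444) = (-3624 + 2/1149)*(43 + 1444) = (-3624 + 2*(1/1149))*1487 = (-3624 + 2/1149)*1487 = -4163974/1149*1487 = -6191829338/1149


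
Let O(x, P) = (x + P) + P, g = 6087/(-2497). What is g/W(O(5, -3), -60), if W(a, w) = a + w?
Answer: 6087/152317 ≈ 0.039963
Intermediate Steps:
g = -6087/2497 (g = 6087*(-1/2497) = -6087/2497 ≈ -2.4377)
O(x, P) = x + 2*P (O(x, P) = (P + x) + P = x + 2*P)
g/W(O(5, -3), -60) = -6087/(2497*((5 + 2*(-3)) - 60)) = -6087/(2497*((5 - 6) - 60)) = -6087/(2497*(-1 - 60)) = -6087/2497/(-61) = -6087/2497*(-1/61) = 6087/152317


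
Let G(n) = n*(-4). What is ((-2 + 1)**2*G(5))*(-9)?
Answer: 180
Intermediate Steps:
G(n) = -4*n
((-2 + 1)**2*G(5))*(-9) = ((-2 + 1)**2*(-4*5))*(-9) = ((-1)**2*(-20))*(-9) = (1*(-20))*(-9) = -20*(-9) = 180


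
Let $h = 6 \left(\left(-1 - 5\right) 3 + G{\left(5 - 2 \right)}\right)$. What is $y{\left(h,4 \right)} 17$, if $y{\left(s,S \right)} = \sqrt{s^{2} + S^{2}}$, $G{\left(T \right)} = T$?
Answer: $34 \sqrt{2029} \approx 1531.5$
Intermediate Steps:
$h = -90$ ($h = 6 \left(\left(-1 - 5\right) 3 + \left(5 - 2\right)\right) = 6 \left(\left(-6\right) 3 + 3\right) = 6 \left(-18 + 3\right) = 6 \left(-15\right) = -90$)
$y{\left(s,S \right)} = \sqrt{S^{2} + s^{2}}$
$y{\left(h,4 \right)} 17 = \sqrt{4^{2} + \left(-90\right)^{2}} \cdot 17 = \sqrt{16 + 8100} \cdot 17 = \sqrt{8116} \cdot 17 = 2 \sqrt{2029} \cdot 17 = 34 \sqrt{2029}$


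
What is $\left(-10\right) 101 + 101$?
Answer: $-909$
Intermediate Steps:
$\left(-10\right) 101 + 101 = -1010 + 101 = -909$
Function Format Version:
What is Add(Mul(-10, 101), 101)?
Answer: -909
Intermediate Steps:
Add(Mul(-10, 101), 101) = Add(-1010, 101) = -909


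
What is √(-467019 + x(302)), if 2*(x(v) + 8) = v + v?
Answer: 35*I*√381 ≈ 683.17*I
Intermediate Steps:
x(v) = -8 + v (x(v) = -8 + (v + v)/2 = -8 + (2*v)/2 = -8 + v)
√(-467019 + x(302)) = √(-467019 + (-8 + 302)) = √(-467019 + 294) = √(-466725) = 35*I*√381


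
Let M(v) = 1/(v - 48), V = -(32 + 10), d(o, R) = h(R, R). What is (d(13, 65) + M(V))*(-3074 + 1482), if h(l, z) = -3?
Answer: 215716/45 ≈ 4793.7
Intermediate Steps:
d(o, R) = -3
V = -42 (V = -1*42 = -42)
M(v) = 1/(-48 + v)
(d(13, 65) + M(V))*(-3074 + 1482) = (-3 + 1/(-48 - 42))*(-3074 + 1482) = (-3 + 1/(-90))*(-1592) = (-3 - 1/90)*(-1592) = -271/90*(-1592) = 215716/45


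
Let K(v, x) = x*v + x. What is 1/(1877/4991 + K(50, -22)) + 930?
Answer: 5206158259/5598025 ≈ 930.00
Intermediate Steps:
K(v, x) = x + v*x (K(v, x) = v*x + x = x + v*x)
1/(1877/4991 + K(50, -22)) + 930 = 1/(1877/4991 - 22*(1 + 50)) + 930 = 1/(1877*(1/4991) - 22*51) + 930 = 1/(1877/4991 - 1122) + 930 = 1/(-5598025/4991) + 930 = -4991/5598025 + 930 = 5206158259/5598025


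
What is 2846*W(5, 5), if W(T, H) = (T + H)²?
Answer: 284600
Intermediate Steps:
W(T, H) = (H + T)²
2846*W(5, 5) = 2846*(5 + 5)² = 2846*10² = 2846*100 = 284600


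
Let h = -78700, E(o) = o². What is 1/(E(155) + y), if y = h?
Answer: -1/54675 ≈ -1.8290e-5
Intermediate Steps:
y = -78700
1/(E(155) + y) = 1/(155² - 78700) = 1/(24025 - 78700) = 1/(-54675) = -1/54675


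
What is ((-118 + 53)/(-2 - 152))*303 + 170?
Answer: 45875/154 ≈ 297.89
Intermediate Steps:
((-118 + 53)/(-2 - 152))*303 + 170 = -65/(-154)*303 + 170 = -65*(-1/154)*303 + 170 = (65/154)*303 + 170 = 19695/154 + 170 = 45875/154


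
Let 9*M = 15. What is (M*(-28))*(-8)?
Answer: 1120/3 ≈ 373.33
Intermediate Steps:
M = 5/3 (M = (⅑)*15 = 5/3 ≈ 1.6667)
(M*(-28))*(-8) = ((5/3)*(-28))*(-8) = -140/3*(-8) = 1120/3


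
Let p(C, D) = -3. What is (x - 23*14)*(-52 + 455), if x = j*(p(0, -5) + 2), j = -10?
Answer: -125736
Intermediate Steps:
x = 10 (x = -10*(-3 + 2) = -10*(-1) = 10)
(x - 23*14)*(-52 + 455) = (10 - 23*14)*(-52 + 455) = (10 - 322)*403 = -312*403 = -125736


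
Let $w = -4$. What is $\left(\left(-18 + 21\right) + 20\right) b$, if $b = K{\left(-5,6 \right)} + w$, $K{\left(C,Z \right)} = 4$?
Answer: $0$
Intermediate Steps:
$b = 0$ ($b = 4 - 4 = 0$)
$\left(\left(-18 + 21\right) + 20\right) b = \left(\left(-18 + 21\right) + 20\right) 0 = \left(3 + 20\right) 0 = 23 \cdot 0 = 0$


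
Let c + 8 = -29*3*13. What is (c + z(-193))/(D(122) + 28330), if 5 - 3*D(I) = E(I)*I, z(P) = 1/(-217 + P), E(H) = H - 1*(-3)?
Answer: -1400973/28595450 ≈ -0.048993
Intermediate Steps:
E(H) = 3 + H (E(H) = H + 3 = 3 + H)
D(I) = 5/3 - I*(3 + I)/3 (D(I) = 5/3 - (3 + I)*I/3 = 5/3 - I*(3 + I)/3)
c = -1139 (c = -8 - 29*3*13 = -8 - 87*13 = -8 - 1131 = -1139)
(c + z(-193))/(D(122) + 28330) = (-1139 + 1/(-217 - 193))/((5/3 - ⅓*122*(3 + 122)) + 28330) = (-1139 + 1/(-410))/((5/3 - ⅓*122*125) + 28330) = (-1139 - 1/410)/((5/3 - 15250/3) + 28330) = -466991/(410*(-15245/3 + 28330)) = -466991/(410*69745/3) = -466991/410*3/69745 = -1400973/28595450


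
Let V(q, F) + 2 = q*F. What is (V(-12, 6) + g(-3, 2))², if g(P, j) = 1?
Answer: 5329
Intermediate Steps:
V(q, F) = -2 + F*q (V(q, F) = -2 + q*F = -2 + F*q)
(V(-12, 6) + g(-3, 2))² = ((-2 + 6*(-12)) + 1)² = ((-2 - 72) + 1)² = (-74 + 1)² = (-73)² = 5329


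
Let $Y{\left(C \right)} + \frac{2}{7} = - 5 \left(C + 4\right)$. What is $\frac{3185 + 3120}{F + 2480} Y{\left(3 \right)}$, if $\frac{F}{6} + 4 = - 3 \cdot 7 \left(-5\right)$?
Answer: $- \frac{1557335}{21602} \approx -72.092$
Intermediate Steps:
$Y{\left(C \right)} = - \frac{142}{7} - 5 C$ ($Y{\left(C \right)} = - \frac{2}{7} - 5 \left(C + 4\right) = - \frac{2}{7} - 5 \left(4 + C\right) = - \frac{2}{7} - \left(20 + 5 C\right) = - \frac{142}{7} - 5 C$)
$F = 606$ ($F = -24 + 6 \left(- 3 \cdot 7 \left(-5\right)\right) = -24 + 6 \left(\left(-3\right) \left(-35\right)\right) = -24 + 6 \cdot 105 = -24 + 630 = 606$)
$\frac{3185 + 3120}{F + 2480} Y{\left(3 \right)} = \frac{3185 + 3120}{606 + 2480} \left(- \frac{142}{7} - 15\right) = \frac{6305}{3086} \left(- \frac{142}{7} - 15\right) = 6305 \cdot \frac{1}{3086} \left(- \frac{247}{7}\right) = \frac{6305}{3086} \left(- \frac{247}{7}\right) = - \frac{1557335}{21602}$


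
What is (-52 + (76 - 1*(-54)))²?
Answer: 6084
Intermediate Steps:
(-52 + (76 - 1*(-54)))² = (-52 + (76 + 54))² = (-52 + 130)² = 78² = 6084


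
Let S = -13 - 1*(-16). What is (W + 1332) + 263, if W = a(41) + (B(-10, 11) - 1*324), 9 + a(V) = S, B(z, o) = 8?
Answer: 1273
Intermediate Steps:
S = 3 (S = -13 + 16 = 3)
a(V) = -6 (a(V) = -9 + 3 = -6)
W = -322 (W = -6 + (8 - 1*324) = -6 + (8 - 324) = -6 - 316 = -322)
(W + 1332) + 263 = (-322 + 1332) + 263 = 1010 + 263 = 1273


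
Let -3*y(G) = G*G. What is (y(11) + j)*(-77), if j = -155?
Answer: 45122/3 ≈ 15041.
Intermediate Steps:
y(G) = -G**2/3 (y(G) = -G*G/3 = -G**2/3)
(y(11) + j)*(-77) = (-1/3*11**2 - 155)*(-77) = (-1/3*121 - 155)*(-77) = (-121/3 - 155)*(-77) = -586/3*(-77) = 45122/3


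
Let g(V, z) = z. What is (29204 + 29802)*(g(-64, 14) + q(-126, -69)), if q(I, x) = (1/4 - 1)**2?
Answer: 6874199/8 ≈ 8.5928e+5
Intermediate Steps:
q(I, x) = 9/16 (q(I, x) = (1/4 - 1)**2 = (-3/4)**2 = 9/16)
(29204 + 29802)*(g(-64, 14) + q(-126, -69)) = (29204 + 29802)*(14 + 9/16) = 59006*(233/16) = 6874199/8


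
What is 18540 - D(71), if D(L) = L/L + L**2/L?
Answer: 18468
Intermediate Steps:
D(L) = 1 + L
18540 - D(71) = 18540 - (1 + 71) = 18540 - 1*72 = 18540 - 72 = 18468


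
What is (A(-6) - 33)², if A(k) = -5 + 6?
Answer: 1024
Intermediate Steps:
A(k) = 1
(A(-6) - 33)² = (1 - 33)² = (-32)² = 1024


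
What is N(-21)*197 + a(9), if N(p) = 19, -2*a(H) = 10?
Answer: 3738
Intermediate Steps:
a(H) = -5 (a(H) = -1/2*10 = -5)
N(-21)*197 + a(9) = 19*197 - 5 = 3743 - 5 = 3738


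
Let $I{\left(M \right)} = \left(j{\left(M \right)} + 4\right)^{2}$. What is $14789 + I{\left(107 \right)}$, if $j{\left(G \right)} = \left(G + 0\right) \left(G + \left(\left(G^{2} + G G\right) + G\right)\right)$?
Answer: $6115669662933$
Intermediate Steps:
$j{\left(G \right)} = G \left(2 G + 2 G^{2}\right)$ ($j{\left(G \right)} = G \left(G + \left(\left(G^{2} + G^{2}\right) + G\right)\right) = G \left(G + \left(2 G^{2} + G\right)\right) = G \left(G + \left(G + 2 G^{2}\right)\right) = G \left(2 G + 2 G^{2}\right)$)
$I{\left(M \right)} = \left(4 + 2 M^{2} \left(1 + M\right)\right)^{2}$ ($I{\left(M \right)} = \left(2 M^{2} \left(1 + M\right) + 4\right)^{2} = \left(4 + 2 M^{2} \left(1 + M\right)\right)^{2}$)
$14789 + I{\left(107 \right)} = 14789 + 4 \left(2 + 107^{2} \left(1 + 107\right)\right)^{2} = 14789 + 4 \left(2 + 11449 \cdot 108\right)^{2} = 14789 + 4 \left(2 + 1236492\right)^{2} = 14789 + 4 \cdot 1236494^{2} = 14789 + 4 \cdot 1528917412036 = 14789 + 6115669648144 = 6115669662933$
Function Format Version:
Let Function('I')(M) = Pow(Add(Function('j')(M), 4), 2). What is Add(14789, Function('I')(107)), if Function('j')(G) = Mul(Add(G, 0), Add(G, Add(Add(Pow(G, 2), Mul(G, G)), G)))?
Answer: 6115669662933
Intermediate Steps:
Function('j')(G) = Mul(G, Add(Mul(2, G), Mul(2, Pow(G, 2)))) (Function('j')(G) = Mul(G, Add(G, Add(Add(Pow(G, 2), Pow(G, 2)), G))) = Mul(G, Add(G, Add(Mul(2, Pow(G, 2)), G))) = Mul(G, Add(G, Add(G, Mul(2, Pow(G, 2))))) = Mul(G, Add(Mul(2, G), Mul(2, Pow(G, 2)))))
Function('I')(M) = Pow(Add(4, Mul(2, Pow(M, 2), Add(1, M))), 2) (Function('I')(M) = Pow(Add(Mul(2, Pow(M, 2), Add(1, M)), 4), 2) = Pow(Add(4, Mul(2, Pow(M, 2), Add(1, M))), 2))
Add(14789, Function('I')(107)) = Add(14789, Mul(4, Pow(Add(2, Mul(Pow(107, 2), Add(1, 107))), 2))) = Add(14789, Mul(4, Pow(Add(2, Mul(11449, 108)), 2))) = Add(14789, Mul(4, Pow(Add(2, 1236492), 2))) = Add(14789, Mul(4, Pow(1236494, 2))) = Add(14789, Mul(4, 1528917412036)) = Add(14789, 6115669648144) = 6115669662933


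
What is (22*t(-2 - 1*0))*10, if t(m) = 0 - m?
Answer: 440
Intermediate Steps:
t(m) = -m
(22*t(-2 - 1*0))*10 = (22*(-(-2 - 1*0)))*10 = (22*(-(-2 + 0)))*10 = (22*(-1*(-2)))*10 = (22*2)*10 = 44*10 = 440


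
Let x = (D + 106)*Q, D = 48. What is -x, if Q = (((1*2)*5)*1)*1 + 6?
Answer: -2464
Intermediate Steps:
Q = 16 (Q = ((2*5)*1)*1 + 6 = (10*1)*1 + 6 = 10*1 + 6 = 10 + 6 = 16)
x = 2464 (x = (48 + 106)*16 = 154*16 = 2464)
-x = -1*2464 = -2464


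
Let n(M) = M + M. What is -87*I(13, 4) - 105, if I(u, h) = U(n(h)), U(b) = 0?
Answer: -105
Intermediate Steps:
n(M) = 2*M
I(u, h) = 0
-87*I(13, 4) - 105 = -87*0 - 105 = 0 - 105 = -105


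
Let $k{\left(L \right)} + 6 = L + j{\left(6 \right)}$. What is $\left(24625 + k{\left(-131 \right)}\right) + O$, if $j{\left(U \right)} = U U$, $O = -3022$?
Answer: $21502$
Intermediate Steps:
$j{\left(U \right)} = U^{2}$
$k{\left(L \right)} = 30 + L$ ($k{\left(L \right)} = -6 + \left(L + 6^{2}\right) = -6 + \left(L + 36\right) = -6 + \left(36 + L\right) = 30 + L$)
$\left(24625 + k{\left(-131 \right)}\right) + O = \left(24625 + \left(30 - 131\right)\right) - 3022 = \left(24625 - 101\right) - 3022 = 24524 - 3022 = 21502$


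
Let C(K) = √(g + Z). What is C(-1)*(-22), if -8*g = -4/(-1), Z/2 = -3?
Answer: -11*I*√26 ≈ -56.089*I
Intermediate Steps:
Z = -6 (Z = 2*(-3) = -6)
g = -½ (g = -(-1)/(2*(-1)) = -(-1)*(-1)/2 = -⅛*4 = -½ ≈ -0.50000)
C(K) = I*√26/2 (C(K) = √(-½ - 6) = √(-13/2) = I*√26/2)
C(-1)*(-22) = (I*√26/2)*(-22) = -11*I*√26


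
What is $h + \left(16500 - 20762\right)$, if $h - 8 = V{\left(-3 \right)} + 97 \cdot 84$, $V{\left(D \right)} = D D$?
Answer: $3903$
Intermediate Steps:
$V{\left(D \right)} = D^{2}$
$h = 8165$ ($h = 8 + \left(\left(-3\right)^{2} + 97 \cdot 84\right) = 8 + \left(9 + 8148\right) = 8 + 8157 = 8165$)
$h + \left(16500 - 20762\right) = 8165 + \left(16500 - 20762\right) = 8165 - 4262 = 3903$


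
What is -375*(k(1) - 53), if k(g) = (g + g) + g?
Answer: 18750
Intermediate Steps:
k(g) = 3*g (k(g) = 2*g + g = 3*g)
-375*(k(1) - 53) = -375*(3*1 - 53) = -375*(3 - 53) = -375*(-50) = 18750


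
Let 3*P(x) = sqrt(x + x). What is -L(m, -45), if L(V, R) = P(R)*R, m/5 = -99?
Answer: 45*I*sqrt(10) ≈ 142.3*I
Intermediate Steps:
P(x) = sqrt(2)*sqrt(x)/3 (P(x) = sqrt(x + x)/3 = sqrt(2*x)/3 = (sqrt(2)*sqrt(x))/3 = sqrt(2)*sqrt(x)/3)
m = -495 (m = 5*(-99) = -495)
L(V, R) = sqrt(2)*R**(3/2)/3 (L(V, R) = (sqrt(2)*sqrt(R)/3)*R = sqrt(2)*R**(3/2)/3)
-L(m, -45) = -sqrt(2)*(-45)**(3/2)/3 = -sqrt(2)*(-135*I*sqrt(5))/3 = -(-45)*I*sqrt(10) = 45*I*sqrt(10)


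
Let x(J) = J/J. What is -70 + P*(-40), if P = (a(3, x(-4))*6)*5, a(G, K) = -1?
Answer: 1130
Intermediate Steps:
x(J) = 1
P = -30 (P = -1*6*5 = -6*5 = -30)
-70 + P*(-40) = -70 - 30*(-40) = -70 + 1200 = 1130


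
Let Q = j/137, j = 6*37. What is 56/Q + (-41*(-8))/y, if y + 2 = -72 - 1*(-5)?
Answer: 25364/851 ≈ 29.805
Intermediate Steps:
j = 222
Q = 222/137 ≈ 1.6204
y = -69 (y = -2 + (-72 - 1*(-5)) = -2 + (-72 + 5) = -2 - 67 = -69)
56/Q + (-41*(-8))/y = 56/(222/137) - 41*(-8)/(-69) = 56*(137/222) + 328*(-1/69) = 3836/111 - 328/69 = 25364/851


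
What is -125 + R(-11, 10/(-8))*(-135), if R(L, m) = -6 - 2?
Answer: 955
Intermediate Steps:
R(L, m) = -8
-125 + R(-11, 10/(-8))*(-135) = -125 - 8*(-135) = -125 + 1080 = 955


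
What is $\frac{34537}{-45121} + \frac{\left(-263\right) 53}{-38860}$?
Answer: $- \frac{713166201}{1753402060} \approx -0.40673$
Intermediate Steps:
$\frac{34537}{-45121} + \frac{\left(-263\right) 53}{-38860} = 34537 \left(- \frac{1}{45121}\right) - - \frac{13939}{38860} = - \frac{34537}{45121} + \frac{13939}{38860} = - \frac{713166201}{1753402060}$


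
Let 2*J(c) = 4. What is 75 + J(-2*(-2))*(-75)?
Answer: -75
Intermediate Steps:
J(c) = 2 (J(c) = (½)*4 = 2)
75 + J(-2*(-2))*(-75) = 75 + 2*(-75) = 75 - 150 = -75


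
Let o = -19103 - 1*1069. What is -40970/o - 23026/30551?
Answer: 393596999/308137386 ≈ 1.2773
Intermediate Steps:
o = -20172 (o = -19103 - 1069 = -20172)
-40970/o - 23026/30551 = -40970/(-20172) - 23026/30551 = -40970*(-1/20172) - 23026*1/30551 = 20485/10086 - 23026/30551 = 393596999/308137386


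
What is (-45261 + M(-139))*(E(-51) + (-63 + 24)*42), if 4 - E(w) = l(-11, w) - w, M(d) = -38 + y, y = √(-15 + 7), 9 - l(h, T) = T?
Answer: 79046755 - 3490*I*√2 ≈ 7.9047e+7 - 4935.6*I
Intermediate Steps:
l(h, T) = 9 - T
y = 2*I*√2 (y = √(-8) = 2*I*√2 ≈ 2.8284*I)
M(d) = -38 + 2*I*√2
E(w) = -5 + 2*w (E(w) = 4 - ((9 - w) - w) = 4 - (9 - 2*w) = 4 + (-9 + 2*w) = -5 + 2*w)
(-45261 + M(-139))*(E(-51) + (-63 + 24)*42) = (-45261 + (-38 + 2*I*√2))*((-5 + 2*(-51)) + (-63 + 24)*42) = (-45299 + 2*I*√2)*((-5 - 102) - 39*42) = (-45299 + 2*I*√2)*(-107 - 1638) = (-45299 + 2*I*√2)*(-1745) = 79046755 - 3490*I*√2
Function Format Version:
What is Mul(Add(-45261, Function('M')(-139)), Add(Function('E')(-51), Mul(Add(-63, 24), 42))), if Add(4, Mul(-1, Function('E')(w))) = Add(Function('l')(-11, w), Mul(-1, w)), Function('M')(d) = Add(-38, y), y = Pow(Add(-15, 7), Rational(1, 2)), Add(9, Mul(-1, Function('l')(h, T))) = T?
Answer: Add(79046755, Mul(-3490, I, Pow(2, Rational(1, 2)))) ≈ Add(7.9047e+7, Mul(-4935.6, I))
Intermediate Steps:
Function('l')(h, T) = Add(9, Mul(-1, T))
y = Mul(2, I, Pow(2, Rational(1, 2))) (y = Pow(-8, Rational(1, 2)) = Mul(2, I, Pow(2, Rational(1, 2))) ≈ Mul(2.8284, I))
Function('M')(d) = Add(-38, Mul(2, I, Pow(2, Rational(1, 2))))
Function('E')(w) = Add(-5, Mul(2, w)) (Function('E')(w) = Add(4, Mul(-1, Add(Add(9, Mul(-1, w)), Mul(-1, w)))) = Add(4, Mul(-1, Add(9, Mul(-2, w)))) = Add(4, Add(-9, Mul(2, w))) = Add(-5, Mul(2, w)))
Mul(Add(-45261, Function('M')(-139)), Add(Function('E')(-51), Mul(Add(-63, 24), 42))) = Mul(Add(-45261, Add(-38, Mul(2, I, Pow(2, Rational(1, 2))))), Add(Add(-5, Mul(2, -51)), Mul(Add(-63, 24), 42))) = Mul(Add(-45299, Mul(2, I, Pow(2, Rational(1, 2)))), Add(Add(-5, -102), Mul(-39, 42))) = Mul(Add(-45299, Mul(2, I, Pow(2, Rational(1, 2)))), Add(-107, -1638)) = Mul(Add(-45299, Mul(2, I, Pow(2, Rational(1, 2)))), -1745) = Add(79046755, Mul(-3490, I, Pow(2, Rational(1, 2))))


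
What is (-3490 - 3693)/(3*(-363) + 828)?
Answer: 7183/261 ≈ 27.521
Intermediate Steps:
(-3490 - 3693)/(3*(-363) + 828) = -7183/(-1089 + 828) = -7183/(-261) = -7183*(-1/261) = 7183/261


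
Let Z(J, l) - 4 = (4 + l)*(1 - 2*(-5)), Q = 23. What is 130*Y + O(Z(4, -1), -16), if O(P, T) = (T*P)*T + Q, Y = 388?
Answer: 59935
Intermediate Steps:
Z(J, l) = 48 + 11*l (Z(J, l) = 4 + (4 + l)*(1 - 2*(-5)) = 4 + (4 + l)*(1 + 10) = 4 + (4 + l)*11 = 4 + (44 + 11*l) = 48 + 11*l)
O(P, T) = 23 + P*T**2 (O(P, T) = (T*P)*T + 23 = (P*T)*T + 23 = P*T**2 + 23 = 23 + P*T**2)
130*Y + O(Z(4, -1), -16) = 130*388 + (23 + (48 + 11*(-1))*(-16)**2) = 50440 + (23 + (48 - 11)*256) = 50440 + (23 + 37*256) = 50440 + (23 + 9472) = 50440 + 9495 = 59935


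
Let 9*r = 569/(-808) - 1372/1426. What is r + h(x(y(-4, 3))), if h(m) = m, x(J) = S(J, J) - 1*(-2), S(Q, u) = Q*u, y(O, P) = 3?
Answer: 6230479/576104 ≈ 10.815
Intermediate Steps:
x(J) = 2 + J² (x(J) = J*J - 1*(-2) = J² + 2 = 2 + J²)
r = -106665/576104 (r = (569/(-808) - 1372/1426)/9 = (569*(-1/808) - 1372*1/1426)/9 = (-569/808 - 686/713)/9 = (⅑)*(-959985/576104) = -106665/576104 ≈ -0.18515)
r + h(x(y(-4, 3))) = -106665/576104 + (2 + 3²) = -106665/576104 + (2 + 9) = -106665/576104 + 11 = 6230479/576104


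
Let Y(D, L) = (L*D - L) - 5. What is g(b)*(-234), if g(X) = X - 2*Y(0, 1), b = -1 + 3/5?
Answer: -13572/5 ≈ -2714.4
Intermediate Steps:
Y(D, L) = -5 - L + D*L (Y(D, L) = (D*L - L) - 5 = (-L + D*L) - 5 = -5 - L + D*L)
b = -2/5 (b = -1 + 3*(1/5) = -1 + 3/5 = -2/5 ≈ -0.40000)
g(X) = 12 + X (g(X) = X - 2*(-5 - 1*1 + 0*1) = X - 2*(-5 - 1 + 0) = X - 2*(-6) = X + 12 = 12 + X)
g(b)*(-234) = (12 - 2/5)*(-234) = (58/5)*(-234) = -13572/5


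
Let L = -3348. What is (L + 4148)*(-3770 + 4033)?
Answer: 210400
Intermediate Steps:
(L + 4148)*(-3770 + 4033) = (-3348 + 4148)*(-3770 + 4033) = 800*263 = 210400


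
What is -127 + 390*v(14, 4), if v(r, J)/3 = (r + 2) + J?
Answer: 23273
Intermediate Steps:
v(r, J) = 6 + 3*J + 3*r (v(r, J) = 3*((r + 2) + J) = 3*((2 + r) + J) = 3*(2 + J + r) = 6 + 3*J + 3*r)
-127 + 390*v(14, 4) = -127 + 390*(6 + 3*4 + 3*14) = -127 + 390*(6 + 12 + 42) = -127 + 390*60 = -127 + 23400 = 23273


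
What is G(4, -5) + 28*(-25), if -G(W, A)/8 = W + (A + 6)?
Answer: -740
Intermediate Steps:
G(W, A) = -48 - 8*A - 8*W (G(W, A) = -8*(W + (A + 6)) = -8*(W + (6 + A)) = -8*(6 + A + W) = -48 - 8*A - 8*W)
G(4, -5) + 28*(-25) = (-48 - 8*(-5) - 8*4) + 28*(-25) = (-48 + 40 - 32) - 700 = -40 - 700 = -740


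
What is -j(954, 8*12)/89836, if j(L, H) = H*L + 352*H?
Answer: -31344/22459 ≈ -1.3956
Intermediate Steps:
j(L, H) = 352*H + H*L
-j(954, 8*12)/89836 = -(8*12)*(352 + 954)/89836 = -96*1306/89836 = -125376/89836 = -1*31344/22459 = -31344/22459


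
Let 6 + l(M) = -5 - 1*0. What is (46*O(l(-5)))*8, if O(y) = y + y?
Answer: -8096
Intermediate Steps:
l(M) = -11 (l(M) = -6 + (-5 - 1*0) = -6 + (-5 + 0) = -6 - 5 = -11)
O(y) = 2*y
(46*O(l(-5)))*8 = (46*(2*(-11)))*8 = (46*(-22))*8 = -1012*8 = -8096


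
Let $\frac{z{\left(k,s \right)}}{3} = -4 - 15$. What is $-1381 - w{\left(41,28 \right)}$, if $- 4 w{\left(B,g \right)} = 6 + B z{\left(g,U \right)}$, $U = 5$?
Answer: $- \frac{7855}{4} \approx -1963.8$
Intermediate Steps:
$z{\left(k,s \right)} = -57$ ($z{\left(k,s \right)} = 3 \left(-4 - 15\right) = 3 \left(-19\right) = -57$)
$w{\left(B,g \right)} = - \frac{3}{2} + \frac{57 B}{4}$ ($w{\left(B,g \right)} = - \frac{6 + B \left(-57\right)}{4} = - \frac{6 - 57 B}{4} = - \frac{3}{2} + \frac{57 B}{4}$)
$-1381 - w{\left(41,28 \right)} = -1381 - \left(- \frac{3}{2} + \frac{57}{4} \cdot 41\right) = -1381 - \left(- \frac{3}{2} + \frac{2337}{4}\right) = -1381 - \frac{2331}{4} = - \frac{7855}{4}$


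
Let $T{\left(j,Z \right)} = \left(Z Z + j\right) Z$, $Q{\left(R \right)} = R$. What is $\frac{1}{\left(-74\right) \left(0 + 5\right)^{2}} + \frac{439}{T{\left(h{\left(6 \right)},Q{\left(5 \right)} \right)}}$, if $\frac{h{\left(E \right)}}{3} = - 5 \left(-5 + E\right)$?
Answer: $\frac{8121}{925} \approx 8.7795$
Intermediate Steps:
$h{\left(E \right)} = 75 - 15 E$ ($h{\left(E \right)} = 3 \left(- 5 \left(-5 + E\right)\right) = 3 \left(25 - 5 E\right) = 75 - 15 E$)
$T{\left(j,Z \right)} = Z \left(j + Z^{2}\right)$ ($T{\left(j,Z \right)} = \left(Z^{2} + j\right) Z = \left(j + Z^{2}\right) Z = Z \left(j + Z^{2}\right)$)
$\frac{1}{\left(-74\right) \left(0 + 5\right)^{2}} + \frac{439}{T{\left(h{\left(6 \right)},Q{\left(5 \right)} \right)}} = \frac{1}{\left(-74\right) \left(0 + 5\right)^{2}} + \frac{439}{5 \left(\left(75 - 90\right) + 5^{2}\right)} = - \frac{1}{74 \cdot 5^{2}} + \frac{439}{5 \left(\left(75 - 90\right) + 25\right)} = - \frac{1}{74 \cdot 25} + \frac{439}{5 \left(-15 + 25\right)} = \left(- \frac{1}{74}\right) \frac{1}{25} + \frac{439}{5 \cdot 10} = - \frac{1}{1850} + \frac{439}{50} = \frac{8121}{925}$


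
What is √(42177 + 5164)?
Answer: √47341 ≈ 217.58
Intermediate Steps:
√(42177 + 5164) = √47341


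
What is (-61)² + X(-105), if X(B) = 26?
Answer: 3747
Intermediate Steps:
(-61)² + X(-105) = (-61)² + 26 = 3721 + 26 = 3747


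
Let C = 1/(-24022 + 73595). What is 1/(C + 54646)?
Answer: 49573/2708966159 ≈ 1.8300e-5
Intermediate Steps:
C = 1/49573 ≈ 2.0172e-5
1/(C + 54646) = 1/(1/49573 + 54646) = 1/(2708966159/49573) = 49573/2708966159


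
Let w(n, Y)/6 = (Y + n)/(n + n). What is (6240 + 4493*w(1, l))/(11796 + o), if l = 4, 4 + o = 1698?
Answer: 14727/2698 ≈ 5.4585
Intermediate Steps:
o = 1694 (o = -4 + 1698 = 1694)
w(n, Y) = 3*(Y + n)/n (w(n, Y) = 6*((Y + n)/(n + n)) = 6*((Y + n)/((2*n))) = 6*((Y + n)*(1/(2*n))) = 6*((Y + n)/(2*n)) = 3*(Y + n)/n)
(6240 + 4493*w(1, l))/(11796 + o) = (6240 + 4493*(3 + 3*4/1))/(11796 + 1694) = (6240 + 4493*(3 + 3*4*1))/13490 = (6240 + 4493*(3 + 12))*(1/13490) = (6240 + 4493*15)*(1/13490) = (6240 + 67395)*(1/13490) = 73635*(1/13490) = 14727/2698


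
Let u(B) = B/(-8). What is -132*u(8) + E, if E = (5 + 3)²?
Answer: 196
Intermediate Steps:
u(B) = -B/8 (u(B) = B*(-⅛) = -B/8)
E = 64 (E = 8² = 64)
-132*u(8) + E = -(-33)*8/2 + 64 = -132*(-1) + 64 = 132 + 64 = 196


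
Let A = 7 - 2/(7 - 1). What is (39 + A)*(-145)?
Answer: -19865/3 ≈ -6621.7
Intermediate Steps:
A = 20/3 (A = 7 - 2/6 = 7 + (1/6)*(-2) = 7 - 1/3 = 20/3 ≈ 6.6667)
(39 + A)*(-145) = (39 + 20/3)*(-145) = (137/3)*(-145) = -19865/3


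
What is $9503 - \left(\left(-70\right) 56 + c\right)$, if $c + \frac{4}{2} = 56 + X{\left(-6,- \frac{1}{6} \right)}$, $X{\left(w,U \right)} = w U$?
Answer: $13368$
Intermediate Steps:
$X{\left(w,U \right)} = U w$
$c = 55$ ($c = -2 + \left(56 + - \frac{1}{6} \left(-6\right)\right) = -2 + \left(56 + \left(-1\right) \frac{1}{6} \left(-6\right)\right) = -2 + \left(56 - -1\right) = -2 + \left(56 + 1\right) = -2 + 57 = 55$)
$9503 - \left(\left(-70\right) 56 + c\right) = 9503 - \left(\left(-70\right) 56 + 55\right) = 9503 - \left(-3920 + 55\right) = 9503 - -3865 = 9503 + 3865 = 13368$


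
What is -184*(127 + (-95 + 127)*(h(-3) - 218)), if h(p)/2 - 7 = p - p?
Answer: 1177784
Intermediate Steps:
h(p) = 14 (h(p) = 14 + 2*(p - p) = 14 + 2*0 = 14 + 0 = 14)
-184*(127 + (-95 + 127)*(h(-3) - 218)) = -184*(127 + (-95 + 127)*(14 - 218)) = -184*(127 + 32*(-204)) = -184*(127 - 6528) = -184*(-6401) = 1177784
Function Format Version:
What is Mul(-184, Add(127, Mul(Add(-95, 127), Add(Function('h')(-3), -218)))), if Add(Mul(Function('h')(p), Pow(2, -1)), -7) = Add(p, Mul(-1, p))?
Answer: 1177784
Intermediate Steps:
Function('h')(p) = 14 (Function('h')(p) = Add(14, Mul(2, Add(p, Mul(-1, p)))) = Add(14, Mul(2, 0)) = Add(14, 0) = 14)
Mul(-184, Add(127, Mul(Add(-95, 127), Add(Function('h')(-3), -218)))) = Mul(-184, Add(127, Mul(Add(-95, 127), Add(14, -218)))) = Mul(-184, Add(127, Mul(32, -204))) = Mul(-184, Add(127, -6528)) = Mul(-184, -6401) = 1177784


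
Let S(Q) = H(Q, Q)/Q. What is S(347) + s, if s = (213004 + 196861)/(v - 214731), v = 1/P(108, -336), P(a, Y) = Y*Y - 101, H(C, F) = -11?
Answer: -16308487182809/8404542350968 ≈ -1.9404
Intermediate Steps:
P(a, Y) = -101 + Y**2 (P(a, Y) = Y**2 - 101 = -101 + Y**2)
v = 1/112795 (v = 1/(-101 + (-336)**2) = 1/(-101 + 112896) = 1/112795 ≈ 8.8656e-6)
S(Q) = -11/Q
s = -46230722675/24220583144 (s = (213004 + 196861)/(1/112795 - 214731) = 409865/(-24220583144/112795) = 409865*(-112795/24220583144) = -46230722675/24220583144 ≈ -1.9087)
S(347) + s = -11/347 - 46230722675/24220583144 = -16308487182809/8404542350968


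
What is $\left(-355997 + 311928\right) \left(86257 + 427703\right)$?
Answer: $-22649703240$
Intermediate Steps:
$\left(-355997 + 311928\right) \left(86257 + 427703\right) = \left(-44069\right) 513960 = -22649703240$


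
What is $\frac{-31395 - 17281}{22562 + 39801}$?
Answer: $- \frac{48676}{62363} \approx -0.78053$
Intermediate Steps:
$\frac{-31395 - 17281}{22562 + 39801} = - \frac{48676}{62363}$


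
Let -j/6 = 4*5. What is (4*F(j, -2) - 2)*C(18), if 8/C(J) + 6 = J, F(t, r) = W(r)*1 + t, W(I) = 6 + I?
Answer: -932/3 ≈ -310.67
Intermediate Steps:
j = -120 (j = -24*5 = -6*20 = -120)
F(t, r) = 6 + r + t (F(t, r) = (6 + r)*1 + t = (6 + r) + t = 6 + r + t)
C(J) = 8/(-6 + J)
(4*F(j, -2) - 2)*C(18) = (4*(6 - 2 - 120) - 2)*(8/(-6 + 18)) = (4*(-116) - 2)*(8/12) = (-464 - 2)*(8*(1/12)) = -466*⅔ = -932/3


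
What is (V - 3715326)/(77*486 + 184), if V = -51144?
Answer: -1883235/18803 ≈ -100.16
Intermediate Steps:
(V - 3715326)/(77*486 + 184) = (-51144 - 3715326)/(77*486 + 184) = -3766470/(37422 + 184) = -3766470/37606 = -3766470*1/37606 = -1883235/18803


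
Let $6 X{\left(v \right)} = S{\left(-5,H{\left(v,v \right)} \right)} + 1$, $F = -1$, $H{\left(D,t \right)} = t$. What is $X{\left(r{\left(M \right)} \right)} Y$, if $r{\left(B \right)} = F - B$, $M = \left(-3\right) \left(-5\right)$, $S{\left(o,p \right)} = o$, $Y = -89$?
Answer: $\frac{178}{3} \approx 59.333$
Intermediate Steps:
$M = 15$
$r{\left(B \right)} = -1 - B$
$X{\left(v \right)} = - \frac{2}{3}$ ($X{\left(v \right)} = \frac{-5 + 1}{6} = \frac{1}{6} \left(-4\right) = - \frac{2}{3}$)
$X{\left(r{\left(M \right)} \right)} Y = \left(- \frac{2}{3}\right) \left(-89\right) = \frac{178}{3}$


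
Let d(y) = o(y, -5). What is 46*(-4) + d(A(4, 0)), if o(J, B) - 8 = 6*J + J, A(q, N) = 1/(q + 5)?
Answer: -1577/9 ≈ -175.22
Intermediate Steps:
A(q, N) = 1/(5 + q)
o(J, B) = 8 + 7*J (o(J, B) = 8 + (6*J + J) = 8 + 7*J)
d(y) = 8 + 7*y
46*(-4) + d(A(4, 0)) = 46*(-4) + (8 + 7/(5 + 4)) = -184 + (8 + 7/9) = -184 + 79/9 = -1577/9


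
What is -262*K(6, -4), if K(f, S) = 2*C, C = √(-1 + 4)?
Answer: -524*√3 ≈ -907.59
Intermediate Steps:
C = √3 ≈ 1.7320
K(f, S) = 2*√3
-262*K(6, -4) = -524*√3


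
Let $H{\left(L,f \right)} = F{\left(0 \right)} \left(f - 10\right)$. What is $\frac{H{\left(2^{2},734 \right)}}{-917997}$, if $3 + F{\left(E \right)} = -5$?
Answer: $\frac{5792}{917997} \approx 0.0063094$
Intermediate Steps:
$F{\left(E \right)} = -8$ ($F{\left(E \right)} = -3 - 5 = -8$)
$H{\left(L,f \right)} = 80 - 8 f$ ($H{\left(L,f \right)} = - 8 \left(f - 10\right) = - 8 \left(-10 + f\right) = 80 - 8 f$)
$\frac{H{\left(2^{2},734 \right)}}{-917997} = \frac{80 - 5872}{-917997} = \left(80 - 5872\right) \left(- \frac{1}{917997}\right) = \left(-5792\right) \left(- \frac{1}{917997}\right) = \frac{5792}{917997}$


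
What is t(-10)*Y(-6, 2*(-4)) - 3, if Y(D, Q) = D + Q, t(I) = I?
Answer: 137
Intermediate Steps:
t(-10)*Y(-6, 2*(-4)) - 3 = -10*(-6 + 2*(-4)) - 3 = -10*(-6 - 8) - 3 = -10*(-14) - 3 = 140 - 3 = 137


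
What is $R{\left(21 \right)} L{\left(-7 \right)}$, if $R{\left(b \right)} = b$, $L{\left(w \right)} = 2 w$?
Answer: $-294$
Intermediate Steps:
$R{\left(21 \right)} L{\left(-7 \right)} = 21 \cdot 2 \left(-7\right) = 21 \left(-14\right) = -294$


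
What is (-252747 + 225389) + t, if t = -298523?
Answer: -325881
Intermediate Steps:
(-252747 + 225389) + t = (-252747 + 225389) - 298523 = -27358 - 298523 = -325881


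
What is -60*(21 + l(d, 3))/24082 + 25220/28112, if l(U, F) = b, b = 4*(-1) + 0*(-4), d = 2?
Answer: 72334225/84624148 ≈ 0.85477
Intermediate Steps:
b = -4 (b = -4 + 0 = -4)
l(U, F) = -4
-60*(21 + l(d, 3))/24082 + 25220/28112 = -60*(21 - 4)/24082 + 25220/28112 = -60*17*(1/24082) + 25220*(1/28112) = -1020*1/24082 + 6305/7028 = -510/12041 + 6305/7028 = 72334225/84624148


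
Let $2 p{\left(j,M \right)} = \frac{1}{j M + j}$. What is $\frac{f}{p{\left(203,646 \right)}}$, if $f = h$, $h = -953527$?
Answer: $-250474379414$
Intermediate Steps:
$p{\left(j,M \right)} = \frac{1}{2 \left(j + M j\right)}$ ($p{\left(j,M \right)} = \frac{1}{2 \left(j M + j\right)} = \frac{1}{2 \left(M j + j\right)} = \frac{1}{2 \left(j + M j\right)}$)
$f = -953527$
$\frac{f}{p{\left(203,646 \right)}} = - \frac{953527}{\frac{1}{2} \cdot \frac{1}{203} \frac{1}{1 + 646}} = - \frac{953527}{\frac{1}{2} \cdot \frac{1}{203} \cdot \frac{1}{647}} = - 953527 \frac{1}{\frac{1}{262682}} = \left(-953527\right) 262682 = -250474379414$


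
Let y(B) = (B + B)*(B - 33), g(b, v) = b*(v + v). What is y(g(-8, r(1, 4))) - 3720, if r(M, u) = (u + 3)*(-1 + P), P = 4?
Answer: 244248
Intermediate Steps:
r(M, u) = 9 + 3*u (r(M, u) = (u + 3)*(-1 + 4) = (3 + u)*3 = 9 + 3*u)
g(b, v) = 2*b*v (g(b, v) = b*(2*v) = 2*b*v)
y(B) = 2*B*(-33 + B) (y(B) = (2*B)*(-33 + B) = 2*B*(-33 + B))
y(g(-8, r(1, 4))) - 3720 = 2*(2*(-8)*(9 + 3*4))*(-33 + 2*(-8)*(9 + 3*4)) - 3720 = 2*(2*(-8)*(9 + 12))*(-33 + 2*(-8)*(9 + 12)) - 3720 = 2*(2*(-8)*21)*(-33 + 2*(-8)*21) - 3720 = 2*(-336)*(-33 - 336) - 3720 = 2*(-336)*(-369) - 3720 = 247968 - 3720 = 244248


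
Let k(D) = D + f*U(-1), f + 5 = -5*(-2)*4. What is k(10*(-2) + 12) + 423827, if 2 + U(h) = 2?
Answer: 423819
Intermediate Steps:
f = 35 (f = -5 - 5*(-2)*4 = -5 + 10*4 = -5 + 40 = 35)
U(h) = 0 (U(h) = -2 + 2 = 0)
k(D) = D (k(D) = D + 35*0 = D + 0 = D)
k(10*(-2) + 12) + 423827 = (10*(-2) + 12) + 423827 = (-20 + 12) + 423827 = -8 + 423827 = 423819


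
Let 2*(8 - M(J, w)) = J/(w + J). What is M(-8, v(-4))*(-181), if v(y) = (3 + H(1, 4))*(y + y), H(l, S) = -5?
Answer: -3077/2 ≈ -1538.5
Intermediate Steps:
v(y) = -4*y (v(y) = (3 - 5)*(y + y) = -4*y)
M(J, w) = 8 - J/(2*(J + w)) (M(J, w) = 8 - J/(2*(w + J)) = 8 - J/(2*(J + w)))
M(-8, v(-4))*(-181) = ((8*(-4*(-4)) + (15/2)*(-8))/(-8 - 4*(-4)))*(-181) = ((8*16 - 60)/(-8 + 16))*(-181) = ((128 - 60)/8)*(-181) = ((1/8)*68)*(-181) = (17/2)*(-181) = -3077/2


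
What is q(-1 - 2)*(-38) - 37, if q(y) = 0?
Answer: -37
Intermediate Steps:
q(-1 - 2)*(-38) - 37 = 0*(-38) - 37 = 0 - 37 = -37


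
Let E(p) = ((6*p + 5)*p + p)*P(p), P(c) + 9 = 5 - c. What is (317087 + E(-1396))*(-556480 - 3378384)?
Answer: -64001227664770928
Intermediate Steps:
P(c) = -4 - c (P(c) = -9 + (5 - c) = -4 - c)
E(p) = (-4 - p)*(p + p*(5 + 6*p)) (E(p) = ((6*p + 5)*p + p)*(-4 - p) = ((5 + 6*p)*p + p)*(-4 - p) = (p*(5 + 6*p) + p)*(-4 - p) = (p + p*(5 + 6*p))*(-4 - p) = (-4 - p)*(p + p*(5 + 6*p)))
(317087 + E(-1396))*(-556480 - 3378384) = (317087 - 6*(-1396)*(1 - 1396)*(4 - 1396))*(-556480 - 3378384) = (317087 - 6*(-1396)*(-1395)*(-1392))*(-3934864) = (317087 + 16264851840)*(-3934864) = 16265168927*(-3934864) = -64001227664770928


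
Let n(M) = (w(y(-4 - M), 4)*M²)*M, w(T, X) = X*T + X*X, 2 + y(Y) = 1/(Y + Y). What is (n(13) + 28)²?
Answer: 86950675876/289 ≈ 3.0087e+8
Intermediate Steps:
y(Y) = -2 + 1/(2*Y) (y(Y) = -2 + 1/(Y + Y) = -2 + 1/(2*Y))
w(T, X) = X² + T*X (w(T, X) = T*X + X² = X² + T*X)
n(M) = M³*(8 + 2/(-4 - M)) (n(M) = ((4*((-2 + 1/(2*(-4 - M))) + 4))*M²)*M = ((4*(2 + 1/(2*(-4 - M))))*M²)*M = ((8 + 2/(-4 - M))*M²)*M = (M²*(8 + 2/(-4 - M)))*M = M³*(8 + 2/(-4 - M)))
(n(13) + 28)² = (13³*(30 + 8*13)/(4 + 13) + 28)² = (2197*(30 + 104)/17 + 28)² = (2197*(1/17)*134 + 28)² = (294398/17 + 28)² = (294874/17)² = 86950675876/289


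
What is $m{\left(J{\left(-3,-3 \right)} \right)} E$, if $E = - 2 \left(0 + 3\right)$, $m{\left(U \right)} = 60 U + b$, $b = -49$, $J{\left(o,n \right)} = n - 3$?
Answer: $2454$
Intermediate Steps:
$J{\left(o,n \right)} = -3 + n$ ($J{\left(o,n \right)} = n - 3 = -3 + n$)
$m{\left(U \right)} = -49 + 60 U$ ($m{\left(U \right)} = 60 U - 49 = -49 + 60 U$)
$E = -6$ ($E = \left(-2\right) 3 = -6$)
$m{\left(J{\left(-3,-3 \right)} \right)} E = \left(-49 + 60 \left(-3 - 3\right)\right) \left(-6\right) = \left(-49 + 60 \left(-6\right)\right) \left(-6\right) = \left(-49 - 360\right) \left(-6\right) = \left(-409\right) \left(-6\right) = 2454$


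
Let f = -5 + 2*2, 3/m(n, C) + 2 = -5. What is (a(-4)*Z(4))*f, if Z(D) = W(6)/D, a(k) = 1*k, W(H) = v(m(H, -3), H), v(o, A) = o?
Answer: -3/7 ≈ -0.42857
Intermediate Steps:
m(n, C) = -3/7 (m(n, C) = 3/(-2 - 5) = 3/(-7) = 3*(-1/7) = -3/7)
W(H) = -3/7
a(k) = k
Z(D) = -3/(7*D)
f = -1 (f = -5 + 4 = -1)
(a(-4)*Z(4))*f = -(-12)/(7*4)*(-1) = -4*(-3/28)*(-1) = (3/7)*(-1) = -3/7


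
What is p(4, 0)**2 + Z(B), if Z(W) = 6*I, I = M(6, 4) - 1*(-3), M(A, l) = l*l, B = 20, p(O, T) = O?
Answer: 130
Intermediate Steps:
M(A, l) = l**2
I = 19 (I = 4**2 - 1*(-3) = 16 + 3 = 19)
Z(W) = 114 (Z(W) = 6*19 = 114)
p(4, 0)**2 + Z(B) = 4**2 + 114 = 16 + 114 = 130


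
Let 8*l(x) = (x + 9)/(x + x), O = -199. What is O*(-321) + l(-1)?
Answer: 127757/2 ≈ 63879.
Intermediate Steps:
l(x) = (9 + x)/(16*x) (l(x) = ((x + 9)/(x + x))/8 = ((9 + x)/((2*x)))/8 = ((9 + x)*(1/(2*x)))/8 = ((9 + x)/(2*x))/8 = (9 + x)/(16*x))
O*(-321) + l(-1) = -199*(-321) + (1/16)*(9 - 1)/(-1) = 63879 + (1/16)*(-1)*8 = 63879 - ½ = 127757/2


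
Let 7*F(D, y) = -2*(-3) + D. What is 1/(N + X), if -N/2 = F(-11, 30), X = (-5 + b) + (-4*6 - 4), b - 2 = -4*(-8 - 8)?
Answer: 7/241 ≈ 0.029046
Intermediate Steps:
F(D, y) = 6/7 + D/7 (F(D, y) = (-2*(-3) + D)/7 = (6 + D)/7 = 6/7 + D/7)
b = 66 (b = 2 - 4*(-8 - 8) = 2 - 4*(-16) = 2 + 64 = 66)
X = 33 (X = (-5 + 66) + (-4*6 - 4) = 61 + (-24 - 4) = 61 - 28 = 33)
N = 10/7 (N = -2*(6/7 + (1/7)*(-11)) = -2*(6/7 - 11/7) = -2*(-5/7) = 10/7 ≈ 1.4286)
1/(N + X) = 1/(10/7 + 33) = 1/(241/7) = 7/241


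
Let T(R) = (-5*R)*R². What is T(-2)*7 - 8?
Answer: 272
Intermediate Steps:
T(R) = -5*R³
T(-2)*7 - 8 = -5*(-2)³*7 - 8 = -5*(-8)*7 - 8 = 40*7 - 8 = 280 - 8 = 272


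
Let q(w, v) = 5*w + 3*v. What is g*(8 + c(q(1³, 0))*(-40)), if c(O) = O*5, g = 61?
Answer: -60512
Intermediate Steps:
q(w, v) = 3*v + 5*w
c(O) = 5*O
g*(8 + c(q(1³, 0))*(-40)) = 61*(8 + (5*(3*0 + 5*1³))*(-40)) = 61*(8 + (5*(0 + 5*1))*(-40)) = 61*(8 + (5*(0 + 5))*(-40)) = 61*(8 + (5*5)*(-40)) = 61*(8 + 25*(-40)) = 61*(8 - 1000) = 61*(-992) = -60512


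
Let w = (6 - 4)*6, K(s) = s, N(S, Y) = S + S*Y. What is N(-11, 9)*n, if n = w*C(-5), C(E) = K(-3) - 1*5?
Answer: 10560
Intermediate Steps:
C(E) = -8 (C(E) = -3 - 1*5 = -3 - 5 = -8)
w = 12 (w = 2*6 = 12)
n = -96 (n = 12*(-8) = -96)
N(-11, 9)*n = -11*(1 + 9)*(-96) = -11*10*(-96) = -110*(-96) = 10560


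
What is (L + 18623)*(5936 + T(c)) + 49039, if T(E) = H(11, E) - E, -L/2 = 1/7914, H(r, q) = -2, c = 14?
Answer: 436446010523/3957 ≈ 1.1030e+8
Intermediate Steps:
L = -1/3957 (L = -2/7914 = -2*1/7914 = -1/3957 ≈ -0.00025272)
T(E) = -2 - E
(L + 18623)*(5936 + T(c)) + 49039 = (-1/3957 + 18623)*(5936 + (-2 - 1*14)) + 49039 = 73691210*(5936 + (-2 - 14))/3957 + 49039 = 73691210*(5936 - 16)/3957 + 49039 = (73691210/3957)*5920 + 49039 = 436251963200/3957 + 49039 = 436446010523/3957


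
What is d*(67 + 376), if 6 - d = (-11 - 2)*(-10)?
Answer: -54932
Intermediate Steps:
d = -124 (d = 6 - (-11 - 2)*(-10) = 6 - (-13)*(-10) = 6 - 1*130 = 6 - 130 = -124)
d*(67 + 376) = -124*(67 + 376) = -124*443 = -54932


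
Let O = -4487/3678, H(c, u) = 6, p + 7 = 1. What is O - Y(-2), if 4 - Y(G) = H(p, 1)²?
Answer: 113209/3678 ≈ 30.780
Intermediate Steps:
p = -6 (p = -7 + 1 = -6)
Y(G) = -32 (Y(G) = 4 - 1*6² = 4 - 1*36 = 4 - 36 = -32)
O = -4487/3678 (O = -4487*1/3678 = -4487/3678 ≈ -1.2200)
O - Y(-2) = -4487/3678 - 1*(-32) = -4487/3678 + 32 = 113209/3678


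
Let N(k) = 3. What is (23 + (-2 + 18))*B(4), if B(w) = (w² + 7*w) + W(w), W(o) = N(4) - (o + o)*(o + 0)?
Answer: 585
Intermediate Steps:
W(o) = 3 - 2*o² (W(o) = 3 - (o + o)*(o + 0) = 3 - 2*o*o = 3 - 2*o²)
B(w) = 3 - w² + 7*w (B(w) = (w² + 7*w) + (3 - 2*w²) = 3 - w² + 7*w)
(23 + (-2 + 18))*B(4) = (23 + (-2 + 18))*(3 - 1*4² + 7*4) = (23 + 16)*(3 - 1*16 + 28) = 39*(3 - 16 + 28) = 39*15 = 585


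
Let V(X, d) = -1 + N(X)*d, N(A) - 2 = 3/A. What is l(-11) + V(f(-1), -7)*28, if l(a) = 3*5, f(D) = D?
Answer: 183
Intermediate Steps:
N(A) = 2 + 3/A
l(a) = 15
V(X, d) = -1 + d*(2 + 3/X) (V(X, d) = -1 + (2 + 3/X)*d = -1 + d*(2 + 3/X))
l(-11) + V(f(-1), -7)*28 = 15 + ((-1*(-1) - 7*(3 + 2*(-1)))/(-1))*28 = 15 - (1 - 7*(3 - 2))*28 = 15 - (1 - 7*1)*28 = 15 - (1 - 7)*28 = 15 - 1*(-6)*28 = 15 + 6*28 = 15 + 168 = 183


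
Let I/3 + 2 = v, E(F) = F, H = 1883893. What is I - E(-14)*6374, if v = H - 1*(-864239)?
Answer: 8333626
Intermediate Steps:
v = 2748132 (v = 1883893 - 1*(-864239) = 1883893 + 864239 = 2748132)
I = 8244390 (I = -6 + 3*2748132 = -6 + 8244396 = 8244390)
I - E(-14)*6374 = 8244390 - (-14)*6374 = 8244390 - 1*(-89236) = 8244390 + 89236 = 8333626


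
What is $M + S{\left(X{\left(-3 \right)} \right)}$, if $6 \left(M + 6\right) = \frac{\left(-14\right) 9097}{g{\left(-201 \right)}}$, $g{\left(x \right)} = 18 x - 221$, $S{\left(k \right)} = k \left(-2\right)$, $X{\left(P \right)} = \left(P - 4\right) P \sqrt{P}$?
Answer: $- \frac{493}{1047} - 42 i \sqrt{3} \approx -0.47087 - 72.746 i$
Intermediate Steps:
$X{\left(P \right)} = P^{\frac{3}{2}} \left(-4 + P\right)$ ($X{\left(P \right)} = \left(-4 + P\right) P \sqrt{P} = P \left(-4 + P\right) \sqrt{P} = P^{\frac{3}{2}} \left(-4 + P\right)$)
$S{\left(k \right)} = - 2 k$
$g{\left(x \right)} = -221 + 18 x$
$M = - \frac{493}{1047}$ ($M = -6 + \frac{\left(-14\right) 9097 \frac{1}{-221 + 18 \left(-201\right)}}{6} = -6 + \frac{\left(-127358\right) \frac{1}{-221 - 3618}}{6} = -6 + \frac{\left(-127358\right) \frac{1}{-3839}}{6} = -6 + \frac{\left(-127358\right) \left(- \frac{1}{3839}\right)}{6} = -6 + \frac{1}{6} \cdot \frac{11578}{349} = -6 + \frac{5789}{1047} = - \frac{493}{1047} \approx -0.47087$)
$M + S{\left(X{\left(-3 \right)} \right)} = - \frac{493}{1047} - 2 \left(-3\right)^{\frac{3}{2}} \left(-4 - 3\right) = - \frac{493}{1047} - 2 - 3 i \sqrt{3} \left(-7\right) = - \frac{493}{1047} - 2 \cdot 21 i \sqrt{3} = - \frac{493}{1047} - 42 i \sqrt{3}$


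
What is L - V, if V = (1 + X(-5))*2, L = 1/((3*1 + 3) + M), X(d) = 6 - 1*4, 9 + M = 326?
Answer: -1937/323 ≈ -5.9969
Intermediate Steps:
M = 317 (M = -9 + 326 = 317)
X(d) = 2 (X(d) = 6 - 4 = 2)
L = 1/323 (L = 1/((3*1 + 3) + 317) = 1/((3 + 3) + 317) = 1/(6 + 317) = 1/323 ≈ 0.0030960)
V = 6 (V = (1 + 2)*2 = 3*2 = 6)
L - V = 1/323 - 1*6 = 1/323 - 6 = -1937/323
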